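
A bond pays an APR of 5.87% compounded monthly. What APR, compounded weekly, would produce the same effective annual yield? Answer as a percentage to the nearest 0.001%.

5.859%

EAR = (1 + 0.0587/12)^12 − 1 = 0.060305.
Solve (1 + r/52)^52 = 1.060305: r/52 = 1.060305^(1/52) − 1 = 0.001127, so r = 0.058590 = 5.859%.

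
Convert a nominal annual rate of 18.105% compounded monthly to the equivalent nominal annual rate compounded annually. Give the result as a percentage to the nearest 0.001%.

19.686%

EAR = (1 + 0.18105/12)^12 − 1 = 0.196856.
Compounded annually, the equivalent nominal rate is the EAR itself: 19.686%.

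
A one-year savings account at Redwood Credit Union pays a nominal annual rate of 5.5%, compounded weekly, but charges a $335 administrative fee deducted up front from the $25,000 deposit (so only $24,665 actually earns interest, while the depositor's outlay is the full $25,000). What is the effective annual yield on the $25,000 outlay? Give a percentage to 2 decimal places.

4.24%

Value after one year: 24,665 × (1 + 0.055/52)^52 = 24,665 × 1.056510 = $26,058.82.
Effective yield on the $25,000 outlay: 26,058.82 / 25,000 − 1 = 0.042353 = 4.24%.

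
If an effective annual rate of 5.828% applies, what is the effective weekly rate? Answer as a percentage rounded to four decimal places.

0.1090%

The per-week rate i satisfies (1 + i)^52 = 1 + 0.05828.
i = 1.05828^(1/52) − 1 = 0.0010899 = 0.1090%.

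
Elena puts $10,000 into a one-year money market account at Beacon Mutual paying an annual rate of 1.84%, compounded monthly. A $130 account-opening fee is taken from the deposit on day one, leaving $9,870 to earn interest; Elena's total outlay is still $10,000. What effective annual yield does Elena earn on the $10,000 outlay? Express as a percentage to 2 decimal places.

0.53%

Value after one year: 9,870 × (1 + 0.0184/12)^12 = 9,870 × 1.018556 = $10,053.15.
Effective yield on the $10,000 outlay: 10,053.15 / 10,000 − 1 = 0.005315 = 0.53%.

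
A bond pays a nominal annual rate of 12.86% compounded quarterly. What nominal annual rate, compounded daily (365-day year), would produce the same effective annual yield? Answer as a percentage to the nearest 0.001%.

12.660%

EAR = (1 + 0.1286/4)^4 − 1 = 0.134936.
Solve (1 + r/365)^365 = 1.134936: r/365 = 1.134936^(1/365) − 1 = 0.000347, so r = 0.126598 = 12.660%.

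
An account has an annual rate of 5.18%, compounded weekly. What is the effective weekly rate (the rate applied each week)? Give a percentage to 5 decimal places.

With a nominal annual rate compounded weekly, the periodic rate is the nominal rate divided by 52.
i = 0.0518 / 52 = 0.0009962 = 0.09962%.

0.09962%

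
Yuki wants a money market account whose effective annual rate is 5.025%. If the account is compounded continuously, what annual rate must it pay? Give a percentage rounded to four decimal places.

Continuous: nominal r satisfies e^r − 1 = 0.05025.
r = ln(1 + 0.05025) = ln(1.05025) = 0.049028 = 4.9028%.

4.9028%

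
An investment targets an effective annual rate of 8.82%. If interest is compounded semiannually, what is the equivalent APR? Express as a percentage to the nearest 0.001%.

(1 + r/2)^2 − 1 = 0.0882, so 1 + r/2 = 1.0882^(1/2).
r/2 = 0.043168, so r = 0.086337 = 8.634%.

8.634%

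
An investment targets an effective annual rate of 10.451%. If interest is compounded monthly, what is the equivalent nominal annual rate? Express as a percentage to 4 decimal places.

(1 + r/12)^12 − 1 = 0.10451, so 1 + r/12 = 1.10451^(1/12).
r/12 = 0.008318, so r = 0.099815 = 9.9815%.

9.9815%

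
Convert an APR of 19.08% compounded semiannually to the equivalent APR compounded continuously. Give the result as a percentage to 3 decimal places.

18.224%

EAR = (1 + 0.1908/2)^2 − 1 = 0.199901.
Equivalent continuous rate: r = ln(1 + 0.199901) = 0.182239 = 18.224%.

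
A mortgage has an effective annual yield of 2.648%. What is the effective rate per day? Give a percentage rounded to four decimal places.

0.0072%

The per-day rate i satisfies (1 + i)^365 = 1 + 0.02648.
i = 1.02648^(1/365) − 1 = 0.0000716 = 0.0072%.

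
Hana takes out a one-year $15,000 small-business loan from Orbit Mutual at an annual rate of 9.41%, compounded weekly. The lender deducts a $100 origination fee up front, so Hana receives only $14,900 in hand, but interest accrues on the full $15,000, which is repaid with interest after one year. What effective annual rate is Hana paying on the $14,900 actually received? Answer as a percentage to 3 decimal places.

Amount owed after one year: 15,000 × (1 + 0.0941/52)^52 = 15,000 × 1.098576 = $16,478.64.
Effective rate on net proceeds: 16,478.64 / 14,900 − 1 = 0.105949 = 10.595%.

10.595%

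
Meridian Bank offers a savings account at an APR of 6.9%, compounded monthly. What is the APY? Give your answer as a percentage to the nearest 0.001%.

7.122%

EAR = (1 + 0.069/12)^12 − 1.
= (1 + 0.005750)^12 − 1 = 1.071224 − 1 = 7.122%.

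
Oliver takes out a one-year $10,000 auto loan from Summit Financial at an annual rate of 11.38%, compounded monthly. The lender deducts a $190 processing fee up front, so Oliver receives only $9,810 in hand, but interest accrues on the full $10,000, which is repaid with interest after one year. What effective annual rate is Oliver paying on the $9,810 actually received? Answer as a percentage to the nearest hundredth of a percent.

Amount owed after one year: 10,000 × (1 + 0.1138/12)^12 = 10,000 × 1.119927 = $11,199.27.
Effective rate on net proceeds: 11,199.27 / 9,810 − 1 = 0.141618 = 14.16%.

14.16%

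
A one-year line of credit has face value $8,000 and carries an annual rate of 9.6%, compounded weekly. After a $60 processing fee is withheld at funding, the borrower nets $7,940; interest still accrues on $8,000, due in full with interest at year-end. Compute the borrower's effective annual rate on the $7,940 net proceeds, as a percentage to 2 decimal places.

Amount owed after one year: 8,000 × (1 + 0.096/52)^52 = 8,000 × 1.100662 = $8,805.29.
Effective rate on net proceeds: 8,805.29 / 7,940 − 1 = 0.108979 = 10.90%.

10.90%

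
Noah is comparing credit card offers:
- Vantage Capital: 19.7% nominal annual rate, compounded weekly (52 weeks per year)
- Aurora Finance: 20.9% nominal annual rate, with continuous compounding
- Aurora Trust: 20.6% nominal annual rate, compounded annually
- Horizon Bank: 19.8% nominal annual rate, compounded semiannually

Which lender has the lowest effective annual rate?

Aurora Trust

Vantage Capital: (1 + 0.197/52)^52 − 1 = 21.729%
Aurora Finance: e^0.209 − 1 = 23.244%
Aurora Trust: compounded annually, EAR = 20.600%
Horizon Bank: (1 + 0.198/2)^2 − 1 = 20.780%
The lowest effective annual rate is Aurora Trust at 20.600%.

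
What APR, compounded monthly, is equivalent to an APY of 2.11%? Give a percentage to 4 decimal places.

(1 + r/12)^12 − 1 = 0.0211, so 1 + r/12 = 1.0211^(1/12).
r/12 = 0.001742, so r = 0.020899 = 2.0899%.

2.0899%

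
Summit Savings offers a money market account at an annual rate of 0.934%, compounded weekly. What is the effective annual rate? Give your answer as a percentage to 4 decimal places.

0.9383%

EAR = (1 + 0.00934/52)^52 − 1.
= 1.009383 − 1 = 0.9383%.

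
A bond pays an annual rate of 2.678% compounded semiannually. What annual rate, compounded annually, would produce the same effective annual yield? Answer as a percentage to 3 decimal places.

EAR = (1 + 0.02678/2)^2 − 1 = 0.026959.
Compounded annually, the equivalent nominal rate is the EAR itself: 2.696%.

2.696%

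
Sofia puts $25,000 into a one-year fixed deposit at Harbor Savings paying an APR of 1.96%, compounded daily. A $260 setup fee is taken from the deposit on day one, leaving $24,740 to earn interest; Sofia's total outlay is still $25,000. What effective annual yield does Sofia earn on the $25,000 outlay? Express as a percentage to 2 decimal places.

0.92%

Value after one year: 24,740 × (1 + 0.0196/365)^365 = 24,740 × 1.019793 = $25,229.67.
Effective yield on the $25,000 outlay: 25,229.67 / 25,000 − 1 = 0.009187 = 0.92%.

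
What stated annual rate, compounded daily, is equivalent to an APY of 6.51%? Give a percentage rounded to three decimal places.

6.307%

(1 + r/365)^365 − 1 = 0.0651, so 1 + r/365 = 1.0651^(1/365).
r/365 = 0.000173, so r = 0.063074 = 6.307%.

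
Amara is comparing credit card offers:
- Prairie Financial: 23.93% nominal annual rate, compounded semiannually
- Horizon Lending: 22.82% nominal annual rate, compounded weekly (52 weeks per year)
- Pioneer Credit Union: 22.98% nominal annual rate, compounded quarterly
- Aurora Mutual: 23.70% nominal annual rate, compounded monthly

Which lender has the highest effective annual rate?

Aurora Mutual

Prairie Financial: (1 + 0.2393/2)^2 − 1 = 25.362%
Horizon Lending: (1 + 0.2282/52)^52 − 1 = 25.571%
Pioneer Credit Union: (1 + 0.2298/4)^4 − 1 = 25.037%
Aurora Mutual: (1 + 0.2370/12)^12 − 1 = 26.452%
The highest effective annual rate is Aurora Mutual at 26.452%.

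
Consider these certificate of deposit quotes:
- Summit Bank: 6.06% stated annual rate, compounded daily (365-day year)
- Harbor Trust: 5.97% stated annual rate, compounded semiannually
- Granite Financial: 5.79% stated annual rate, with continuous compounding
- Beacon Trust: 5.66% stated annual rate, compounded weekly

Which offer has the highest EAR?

Summit Bank: (1 + 0.0606/365)^365 − 1 = 6.247%
Harbor Trust: (1 + 0.0597/2)^2 − 1 = 6.059%
Granite Financial: e^0.0579 − 1 = 5.961%
Beacon Trust: (1 + 0.0566/52)^52 − 1 = 5.820%
The highest effective annual rate is Summit Bank at 6.247%.

Summit Bank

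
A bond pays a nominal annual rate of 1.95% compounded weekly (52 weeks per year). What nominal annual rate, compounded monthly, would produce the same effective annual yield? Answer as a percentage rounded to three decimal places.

1.951%

EAR = (1 + 0.0195/52)^52 − 1 = 0.019688.
Solve (1 + r/12)^12 = 1.019688: r/12 = 1.019688^(1/12) − 1 = 0.001626, so r = 0.019512 = 1.951%.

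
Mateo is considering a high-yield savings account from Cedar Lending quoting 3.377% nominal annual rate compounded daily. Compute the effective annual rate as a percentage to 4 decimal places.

EAR = (1 + 0.03377/365)^365 − 1.
= (1 + 0.000093)^365 − 1 = 1.034345 − 1 = 3.4345%.

3.4345%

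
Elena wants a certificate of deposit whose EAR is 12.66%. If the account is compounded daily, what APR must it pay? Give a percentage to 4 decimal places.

(1 + r/365)^365 − 1 = 0.1266, so 1 + r/365 = 1.1266^(1/365).
r/365 = 0.000327, so r = 0.119224 = 11.9224%.

11.9224%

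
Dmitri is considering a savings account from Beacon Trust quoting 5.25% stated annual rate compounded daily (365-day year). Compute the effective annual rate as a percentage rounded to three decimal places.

EAR = (1 + 0.0525/365)^365 − 1.
= 1.053899 − 1 = 5.390%.

5.390%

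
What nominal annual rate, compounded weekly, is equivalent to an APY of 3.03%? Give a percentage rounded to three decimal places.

2.986%

(1 + r/52)^52 − 1 = 0.0303, so 1 + r/52 = 1.0303^(1/52).
r/52 = 0.000574, so r = 0.029859 = 2.986%.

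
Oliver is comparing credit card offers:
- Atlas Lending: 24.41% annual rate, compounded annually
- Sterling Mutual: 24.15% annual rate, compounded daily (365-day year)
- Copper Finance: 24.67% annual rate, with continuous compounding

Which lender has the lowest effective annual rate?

Atlas Lending

Atlas Lending: compounded annually, EAR = 24.410%
Sterling Mutual: (1 + 0.2415/365)^365 − 1 = 27.306%
Copper Finance: e^0.2467 − 1 = 27.980%
The lowest effective annual rate is Atlas Lending at 24.410%.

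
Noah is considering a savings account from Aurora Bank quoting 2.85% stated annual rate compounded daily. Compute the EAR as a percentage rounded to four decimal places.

2.8909%

EAR = (1 + 0.0285/365)^365 − 1.
= (1 + 0.000078)^365 − 1 = 1.028909 − 1 = 2.8909%.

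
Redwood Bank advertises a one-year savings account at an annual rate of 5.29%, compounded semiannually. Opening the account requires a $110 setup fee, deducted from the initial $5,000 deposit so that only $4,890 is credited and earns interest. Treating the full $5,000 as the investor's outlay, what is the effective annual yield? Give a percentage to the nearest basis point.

Value after one year: 4,890 × (1 + 0.0529/2)^2 = 4,890 × 1.053600 = $5,152.10.
Effective yield on the $5,000 outlay: 5,152.10 / 5,000 − 1 = 0.030420 = 3.04%.

3.04%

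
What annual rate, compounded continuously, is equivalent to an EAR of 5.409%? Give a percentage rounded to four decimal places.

Continuous: nominal r satisfies e^r − 1 = 0.05409.
r = ln(1 + 0.05409) = ln(1.05409) = 0.052678 = 5.2678%.

5.2678%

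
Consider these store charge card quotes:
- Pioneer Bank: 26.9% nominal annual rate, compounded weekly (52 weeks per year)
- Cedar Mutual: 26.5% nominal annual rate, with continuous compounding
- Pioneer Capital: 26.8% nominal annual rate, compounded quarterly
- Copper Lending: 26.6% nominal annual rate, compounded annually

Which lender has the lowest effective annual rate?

Pioneer Bank: (1 + 0.269/52)^52 − 1 = 30.775%
Cedar Mutual: e^0.265 − 1 = 30.343%
Pioneer Capital: (1 + 0.268/4)^4 − 1 = 29.616%
Copper Lending: compounded annually, EAR = 26.600%
The lowest effective annual rate is Copper Lending at 26.600%.

Copper Lending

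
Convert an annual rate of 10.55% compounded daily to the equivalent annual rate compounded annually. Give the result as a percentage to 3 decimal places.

EAR = (1 + 0.1055/365)^365 − 1 = 0.111249.
Compounded annually, the equivalent nominal rate is the EAR itself: 11.125%.

11.125%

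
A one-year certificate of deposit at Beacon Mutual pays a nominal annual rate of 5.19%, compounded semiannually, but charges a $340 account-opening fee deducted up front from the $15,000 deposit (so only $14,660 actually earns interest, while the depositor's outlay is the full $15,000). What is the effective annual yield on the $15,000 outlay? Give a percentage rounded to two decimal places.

Value after one year: 14,660 × (1 + 0.0519/2)^2 = 14,660 × 1.052573 = $15,430.73.
Effective yield on the $15,000 outlay: 15,430.73 / 15,000 − 1 = 0.028715 = 2.87%.

2.87%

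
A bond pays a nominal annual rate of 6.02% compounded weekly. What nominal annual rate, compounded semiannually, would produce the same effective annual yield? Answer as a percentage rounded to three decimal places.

EAR = (1 + 0.0602/52)^52 − 1 = 0.062012.
Solve (1 + r/2)^2 = 1.062012: r/2 = 1.062012^(1/2) − 1 = 0.030540, so r = 0.061079 = 6.108%.

6.108%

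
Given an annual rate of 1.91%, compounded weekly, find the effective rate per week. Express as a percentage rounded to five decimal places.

0.03673%

With a nominal annual rate compounded weekly, the periodic rate is the nominal rate divided by 52.
i = 0.0191 / 52 = 0.0003673 = 0.03673%.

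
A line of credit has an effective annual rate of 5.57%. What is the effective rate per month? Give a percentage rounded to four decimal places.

0.4527%

The per-month rate i satisfies (1 + i)^12 = 1 + 0.0557.
i = 1.0557^(1/12) − 1 = 0.0045272 = 0.4527%.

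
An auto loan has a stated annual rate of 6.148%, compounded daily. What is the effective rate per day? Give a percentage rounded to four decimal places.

With a nominal annual rate compounded daily, the periodic rate is the nominal rate divided by 365.
i = 0.06148 / 365 = 0.0001684 = 0.0168%.

0.0168%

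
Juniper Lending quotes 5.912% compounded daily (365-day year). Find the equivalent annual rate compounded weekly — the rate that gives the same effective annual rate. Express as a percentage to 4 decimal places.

EAR = (1 + 0.05912/365)^365 − 1 = 0.060897.
Solve (1 + r/52)^52 = 1.060897: r/52 = 1.060897^(1/52) − 1 = 0.001137, so r = 0.059149 = 5.9149%.

5.9149%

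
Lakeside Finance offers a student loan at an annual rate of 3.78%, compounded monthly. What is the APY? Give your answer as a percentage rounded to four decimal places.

EAR = (1 + 0.0378/12)^12 − 1.
= (1 + 0.003150)^12 − 1 = 1.038462 − 1 = 3.8462%.

3.8462%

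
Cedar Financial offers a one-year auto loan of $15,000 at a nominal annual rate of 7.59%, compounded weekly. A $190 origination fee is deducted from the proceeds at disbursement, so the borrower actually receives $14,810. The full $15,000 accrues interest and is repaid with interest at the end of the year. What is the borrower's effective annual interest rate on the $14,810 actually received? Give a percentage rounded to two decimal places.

9.26%

Amount owed after one year: 15,000 × (1 + 0.0759/52)^52 = 15,000 × 1.078795 = $16,181.92.
Effective rate on net proceeds: 16,181.92 / 14,810 − 1 = 0.092635 = 9.26%.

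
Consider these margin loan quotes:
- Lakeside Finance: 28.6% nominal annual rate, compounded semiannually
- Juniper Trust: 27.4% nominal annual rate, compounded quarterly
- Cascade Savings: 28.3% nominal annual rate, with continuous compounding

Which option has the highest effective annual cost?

Lakeside Finance: (1 + 0.286/2)^2 − 1 = 30.645%
Juniper Trust: (1 + 0.274/4)^4 − 1 = 30.346%
Cascade Savings: e^0.283 − 1 = 32.711%
The highest effective annual rate is Cascade Savings at 32.711%.

Cascade Savings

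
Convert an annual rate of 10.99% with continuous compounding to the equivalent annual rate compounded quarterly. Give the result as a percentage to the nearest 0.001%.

EAR under continuous compounding: e^0.1099 − 1 = 0.116166.
Solve (1 + r/4)^4 = 1.116166: r/4 = 1.116166^(1/4) − 1 = 0.027856, so r = 0.111424 = 11.142%.

11.142%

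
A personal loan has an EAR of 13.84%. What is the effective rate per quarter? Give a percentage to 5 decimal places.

3.29367%

The per-quarter rate i satisfies (1 + i)^4 = 1 + 0.1384.
i = 1.1384^(1/4) − 1 = 0.0329367 = 3.29367%.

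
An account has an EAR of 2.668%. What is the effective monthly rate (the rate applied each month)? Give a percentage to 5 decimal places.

The per-month rate i satisfies (1 + i)^12 = 1 + 0.02668.
i = 1.02668^(1/12) − 1 = 0.0021966 = 0.21966%.

0.21966%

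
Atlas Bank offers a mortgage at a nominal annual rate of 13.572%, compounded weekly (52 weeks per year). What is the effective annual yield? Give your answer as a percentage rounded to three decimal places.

EAR = (1 + 0.13572/52)^52 − 1.
= (1 + 0.002610)^52 − 1 = 1.145159 − 1 = 14.516%.

14.516%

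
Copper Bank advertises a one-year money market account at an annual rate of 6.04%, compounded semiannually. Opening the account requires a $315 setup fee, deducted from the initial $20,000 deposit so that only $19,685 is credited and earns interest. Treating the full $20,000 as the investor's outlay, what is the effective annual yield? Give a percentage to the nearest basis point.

Value after one year: 19,685 × (1 + 0.0604/2)^2 = 19,685 × 1.061312 = $20,891.93.
Effective yield on the $20,000 outlay: 20,891.93 / 20,000 − 1 = 0.044596 = 4.46%.

4.46%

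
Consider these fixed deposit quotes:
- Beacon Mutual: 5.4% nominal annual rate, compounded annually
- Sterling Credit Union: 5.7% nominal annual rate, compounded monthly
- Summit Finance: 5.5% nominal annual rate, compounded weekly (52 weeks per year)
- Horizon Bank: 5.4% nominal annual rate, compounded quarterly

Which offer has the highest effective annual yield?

Sterling Credit Union

Beacon Mutual: compounded annually, EAR = 5.400%
Sterling Credit Union: (1 + 0.057/12)^12 − 1 = 5.851%
Summit Finance: (1 + 0.055/52)^52 − 1 = 5.651%
Horizon Bank: (1 + 0.054/4)^4 − 1 = 5.510%
The highest effective annual rate is Sterling Credit Union at 5.851%.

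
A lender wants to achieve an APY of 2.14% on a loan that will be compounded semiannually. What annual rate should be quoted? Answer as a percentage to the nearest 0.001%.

(1 + r/2)^2 − 1 = 0.0214, so 1 + r/2 = 1.0214^(1/2).
r/2 = 0.010643, so r = 0.021287 = 2.129%.

2.129%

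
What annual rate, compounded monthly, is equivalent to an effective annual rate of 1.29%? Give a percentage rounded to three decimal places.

(1 + r/12)^12 − 1 = 0.0129, so 1 + r/12 = 1.0129^(1/12).
r/12 = 0.001069, so r = 0.012824 = 1.282%.

1.282%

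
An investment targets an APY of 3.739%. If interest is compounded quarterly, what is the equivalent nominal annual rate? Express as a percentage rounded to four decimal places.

3.6877%

(1 + r/4)^4 − 1 = 0.03739, so 1 + r/4 = 1.03739^(1/4).
r/4 = 0.009219, so r = 0.036877 = 3.6877%.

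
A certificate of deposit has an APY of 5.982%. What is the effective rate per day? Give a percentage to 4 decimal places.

0.0159%

The per-day rate i satisfies (1 + i)^365 = 1 + 0.05982.
i = 1.05982^(1/365) − 1 = 0.0001592 = 0.0159%.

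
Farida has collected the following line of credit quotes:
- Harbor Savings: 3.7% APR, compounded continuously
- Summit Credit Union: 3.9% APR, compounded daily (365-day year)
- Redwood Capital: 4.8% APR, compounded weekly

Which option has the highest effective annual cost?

Harbor Savings: e^0.037 − 1 = 3.769%
Summit Credit Union: (1 + 0.039/365)^365 − 1 = 3.977%
Redwood Capital: (1 + 0.048/52)^52 − 1 = 4.915%
The highest effective annual rate is Redwood Capital at 4.915%.

Redwood Capital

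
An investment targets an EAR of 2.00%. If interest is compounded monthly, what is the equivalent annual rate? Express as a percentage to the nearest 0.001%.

1.982%

(1 + r/12)^12 − 1 = 0.0200, so 1 + r/12 = 1.0200^(1/12).
r/12 = 0.001652, so r = 0.019819 = 1.982%.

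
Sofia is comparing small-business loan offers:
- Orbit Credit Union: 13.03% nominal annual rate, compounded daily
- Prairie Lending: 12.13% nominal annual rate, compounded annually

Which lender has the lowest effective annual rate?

Prairie Lending

Orbit Credit Union: (1 + 0.1303/365)^365 − 1 = 13.914%
Prairie Lending: compounded annually, EAR = 12.130%
The lowest effective annual rate is Prairie Lending at 12.130%.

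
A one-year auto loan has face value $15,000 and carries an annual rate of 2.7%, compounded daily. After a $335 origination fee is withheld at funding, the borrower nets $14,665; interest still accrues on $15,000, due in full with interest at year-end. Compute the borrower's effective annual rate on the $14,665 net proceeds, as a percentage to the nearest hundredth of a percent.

Amount owed after one year: 15,000 × (1 + 0.027/365)^365 = 15,000 × 1.027367 = $15,410.50.
Effective rate on net proceeds: 15,410.50 / 14,665 − 1 = 0.050835 = 5.08%.

5.08%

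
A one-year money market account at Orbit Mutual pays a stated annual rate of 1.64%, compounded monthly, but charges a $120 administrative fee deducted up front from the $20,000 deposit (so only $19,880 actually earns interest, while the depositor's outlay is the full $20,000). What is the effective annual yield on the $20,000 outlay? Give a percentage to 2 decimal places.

1.04%

Value after one year: 19,880 × (1 + 0.0164/12)^12 = 19,880 × 1.016524 = $20,208.49.
Effective yield on the $20,000 outlay: 20,208.49 / 20,000 − 1 = 0.010425 = 1.04%.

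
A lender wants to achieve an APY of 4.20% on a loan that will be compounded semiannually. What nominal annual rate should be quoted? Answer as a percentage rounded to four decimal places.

(1 + r/2)^2 − 1 = 0.0420, so 1 + r/2 = 1.0420^(1/2).
r/2 = 0.020784, so r = 0.041568 = 4.1568%.

4.1568%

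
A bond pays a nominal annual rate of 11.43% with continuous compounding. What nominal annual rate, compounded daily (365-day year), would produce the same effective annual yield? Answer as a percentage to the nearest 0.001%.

11.432%

EAR under continuous compounding: e^0.1143 − 1 = 0.121088.
Solve (1 + r/365)^365 = 1.121088: r/365 = 1.121088^(1/365) − 1 = 0.000313, so r = 0.114318 = 11.432%.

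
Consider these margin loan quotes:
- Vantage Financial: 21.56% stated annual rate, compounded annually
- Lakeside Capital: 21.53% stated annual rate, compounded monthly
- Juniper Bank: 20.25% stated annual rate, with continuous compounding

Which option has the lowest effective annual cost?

Vantage Financial: compounded annually, EAR = 21.560%
Lakeside Capital: (1 + 0.2153/12)^12 − 1 = 23.787%
Juniper Bank: e^0.2025 − 1 = 22.446%
The lowest effective annual rate is Vantage Financial at 21.560%.

Vantage Financial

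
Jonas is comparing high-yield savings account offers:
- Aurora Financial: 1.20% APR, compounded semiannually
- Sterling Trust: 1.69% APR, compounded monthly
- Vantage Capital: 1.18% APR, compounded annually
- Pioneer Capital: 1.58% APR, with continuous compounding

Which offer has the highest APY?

Sterling Trust

Aurora Financial: (1 + 0.0120/2)^2 − 1 = 1.204%
Sterling Trust: (1 + 0.0169/12)^12 − 1 = 1.703%
Vantage Capital: compounded annually, EAR = 1.180%
Pioneer Capital: e^0.0158 − 1 = 1.593%
The highest effective annual rate is Sterling Trust at 1.703%.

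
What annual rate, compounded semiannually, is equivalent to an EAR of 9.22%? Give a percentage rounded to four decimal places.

(1 + r/2)^2 − 1 = 0.0922, so 1 + r/2 = 1.0922^(1/2).
r/2 = 0.045084, so r = 0.090167 = 9.0167%.

9.0167%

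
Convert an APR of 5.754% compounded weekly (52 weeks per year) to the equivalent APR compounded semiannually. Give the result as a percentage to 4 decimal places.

EAR = (1 + 0.05754/52)^52 − 1 = 0.059194.
Solve (1 + r/2)^2 = 1.059194: r/2 = 1.059194^(1/2) − 1 = 0.029171, so r = 0.058343 = 5.8343%.

5.8343%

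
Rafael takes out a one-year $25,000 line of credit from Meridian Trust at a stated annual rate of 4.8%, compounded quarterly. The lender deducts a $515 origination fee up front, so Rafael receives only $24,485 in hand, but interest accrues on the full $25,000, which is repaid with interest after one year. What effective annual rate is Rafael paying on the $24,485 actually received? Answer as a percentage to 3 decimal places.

Amount owed after one year: 25,000 × (1 + 0.048/4)^4 = 25,000 × 1.048871 = $26,221.77.
Effective rate on net proceeds: 26,221.77 / 24,485 − 1 = 0.070932 = 7.093%.

7.093%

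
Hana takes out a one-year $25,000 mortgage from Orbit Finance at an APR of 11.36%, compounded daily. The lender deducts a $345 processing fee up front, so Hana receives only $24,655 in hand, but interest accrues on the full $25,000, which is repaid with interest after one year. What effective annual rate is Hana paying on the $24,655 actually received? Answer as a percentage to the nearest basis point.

13.60%

Amount owed after one year: 25,000 × (1 + 0.1136/365)^365 = 25,000 × 1.120284 = $28,007.10.
Effective rate on net proceeds: 28,007.10 / 24,655 − 1 = 0.135960 = 13.60%.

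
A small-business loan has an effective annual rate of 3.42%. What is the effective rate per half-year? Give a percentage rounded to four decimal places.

1.6956%

The per-half-year rate i satisfies (1 + i)^2 = 1 + 0.0342.
i = 1.0342^(1/2) − 1 = 0.0169562 = 1.6956%.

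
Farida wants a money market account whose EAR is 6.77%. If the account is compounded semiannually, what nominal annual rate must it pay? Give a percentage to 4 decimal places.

(1 + r/2)^2 − 1 = 0.0677, so 1 + r/2 = 1.0677^(1/2).
r/2 = 0.033296, so r = 0.066591 = 6.6591%.

6.6591%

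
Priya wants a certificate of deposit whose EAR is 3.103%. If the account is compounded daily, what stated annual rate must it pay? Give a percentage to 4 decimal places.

(1 + r/365)^365 − 1 = 0.03103, so 1 + r/365 = 1.03103^(1/365).
r/365 = 0.000084, so r = 0.030560 = 3.0560%.

3.0560%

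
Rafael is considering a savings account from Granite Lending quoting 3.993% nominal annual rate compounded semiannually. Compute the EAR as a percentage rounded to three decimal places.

EAR = (1 + 0.03993/2)^2 − 1.
= 1.040329 − 1 = 4.033%.

4.033%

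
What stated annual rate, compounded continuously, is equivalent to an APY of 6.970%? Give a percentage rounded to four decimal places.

Continuous: nominal r satisfies e^r − 1 = 0.06970.
r = ln(1 + 0.06970) = ln(1.06970) = 0.067378 = 6.7378%.

6.7378%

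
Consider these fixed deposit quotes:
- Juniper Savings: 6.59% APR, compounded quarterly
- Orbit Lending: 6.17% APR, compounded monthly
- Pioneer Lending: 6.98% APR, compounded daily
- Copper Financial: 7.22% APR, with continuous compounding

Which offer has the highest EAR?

Juniper Savings: (1 + 0.0659/4)^4 − 1 = 6.755%
Orbit Lending: (1 + 0.0617/12)^12 − 1 = 6.348%
Pioneer Lending: (1 + 0.0698/365)^365 − 1 = 7.229%
Copper Financial: e^0.0722 − 1 = 7.487%
The highest effective annual rate is Copper Financial at 7.487%.

Copper Financial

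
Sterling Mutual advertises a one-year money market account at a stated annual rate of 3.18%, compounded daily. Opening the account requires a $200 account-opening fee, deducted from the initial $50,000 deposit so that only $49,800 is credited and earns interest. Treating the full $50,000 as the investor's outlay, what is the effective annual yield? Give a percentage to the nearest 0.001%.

2.818%

Value after one year: 49,800 × (1 + 0.0318/365)^365 = 49,800 × 1.032310 = $51,409.02.
Effective yield on the $50,000 outlay: 51,409.02 / 50,000 − 1 = 0.028180 = 2.818%.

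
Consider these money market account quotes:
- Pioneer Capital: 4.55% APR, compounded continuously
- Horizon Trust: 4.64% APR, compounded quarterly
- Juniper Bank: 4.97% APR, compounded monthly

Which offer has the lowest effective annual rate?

Pioneer Capital: e^0.0455 − 1 = 4.655%
Horizon Trust: (1 + 0.0464/4)^4 − 1 = 4.721%
Juniper Bank: (1 + 0.0497/12)^12 − 1 = 5.085%
The lowest effective annual rate is Pioneer Capital at 4.655%.

Pioneer Capital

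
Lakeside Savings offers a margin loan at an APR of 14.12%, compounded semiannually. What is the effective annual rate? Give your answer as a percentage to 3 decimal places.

EAR = (1 + 0.1412/2)^2 − 1.
= (1 + 0.070600)^2 − 1 = 1.146184 − 1 = 14.618%.

14.618%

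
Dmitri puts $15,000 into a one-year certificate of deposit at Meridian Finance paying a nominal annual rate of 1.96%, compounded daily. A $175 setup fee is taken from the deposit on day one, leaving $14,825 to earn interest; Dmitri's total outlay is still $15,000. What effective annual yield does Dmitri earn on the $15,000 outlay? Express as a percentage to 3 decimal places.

Value after one year: 14,825 × (1 + 0.0196/365)^365 = 14,825 × 1.019793 = $15,118.43.
Effective yield on the $15,000 outlay: 15,118.43 / 15,000 − 1 = 0.007895 = 0.790%.

0.790%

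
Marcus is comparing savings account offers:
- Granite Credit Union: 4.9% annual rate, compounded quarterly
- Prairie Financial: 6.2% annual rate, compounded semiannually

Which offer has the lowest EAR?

Granite Credit Union

Granite Credit Union: (1 + 0.049/4)^4 − 1 = 4.991%
Prairie Financial: (1 + 0.062/2)^2 − 1 = 6.296%
The lowest effective annual rate is Granite Credit Union at 4.991%.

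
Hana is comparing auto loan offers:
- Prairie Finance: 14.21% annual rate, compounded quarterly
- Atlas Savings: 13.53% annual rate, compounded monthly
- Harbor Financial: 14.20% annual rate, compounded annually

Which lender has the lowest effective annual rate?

Prairie Finance: (1 + 0.1421/4)^4 − 1 = 14.985%
Atlas Savings: (1 + 0.1353/12)^12 − 1 = 14.401%
Harbor Financial: compounded annually, EAR = 14.200%
The lowest effective annual rate is Harbor Financial at 14.200%.

Harbor Financial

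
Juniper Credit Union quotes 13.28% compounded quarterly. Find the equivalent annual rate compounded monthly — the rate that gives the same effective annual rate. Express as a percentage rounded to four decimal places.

13.1357%

EAR = (1 + 0.1328/4)^4 − 1 = 0.139561.
Solve (1 + r/12)^12 = 1.139561: r/12 = 1.139561^(1/12) − 1 = 0.010946, so r = 0.131357 = 13.1357%.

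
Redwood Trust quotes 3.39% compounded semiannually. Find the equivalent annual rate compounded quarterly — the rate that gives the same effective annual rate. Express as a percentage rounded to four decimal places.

3.3758%

EAR = (1 + 0.0339/2)^2 − 1 = 0.034187.
Solve (1 + r/4)^4 = 1.034187: r/4 = 1.034187^(1/4) − 1 = 0.008439, so r = 0.033758 = 3.3758%.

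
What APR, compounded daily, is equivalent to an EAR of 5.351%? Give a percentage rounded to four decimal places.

(1 + r/365)^365 − 1 = 0.05351, so 1 + r/365 = 1.05351^(1/365).
r/365 = 0.000143, so r = 0.052131 = 5.2131%.

5.2131%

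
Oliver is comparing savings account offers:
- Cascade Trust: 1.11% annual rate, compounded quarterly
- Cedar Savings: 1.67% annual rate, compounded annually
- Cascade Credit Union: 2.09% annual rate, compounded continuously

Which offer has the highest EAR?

Cascade Trust: (1 + 0.0111/4)^4 − 1 = 1.115%
Cedar Savings: compounded annually, EAR = 1.670%
Cascade Credit Union: e^0.0209 − 1 = 2.112%
The highest effective annual rate is Cascade Credit Union at 2.112%.

Cascade Credit Union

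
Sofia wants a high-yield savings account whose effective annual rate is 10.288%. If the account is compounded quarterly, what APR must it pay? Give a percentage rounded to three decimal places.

9.913%

(1 + r/4)^4 − 1 = 0.10288, so 1 + r/4 = 1.10288^(1/4).
r/4 = 0.024783, so r = 0.099133 = 9.913%.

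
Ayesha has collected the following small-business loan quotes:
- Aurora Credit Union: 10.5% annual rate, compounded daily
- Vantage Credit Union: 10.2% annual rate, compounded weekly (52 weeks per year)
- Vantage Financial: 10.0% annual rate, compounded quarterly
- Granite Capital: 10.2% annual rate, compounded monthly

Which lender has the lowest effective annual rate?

Vantage Financial

Aurora Credit Union: (1 + 0.105/365)^365 − 1 = 11.069%
Vantage Credit Union: (1 + 0.102/52)^52 − 1 = 10.727%
Vantage Financial: (1 + 0.100/4)^4 − 1 = 10.381%
Granite Capital: (1 + 0.102/12)^12 − 1 = 10.691%
The lowest effective annual rate is Vantage Financial at 10.381%.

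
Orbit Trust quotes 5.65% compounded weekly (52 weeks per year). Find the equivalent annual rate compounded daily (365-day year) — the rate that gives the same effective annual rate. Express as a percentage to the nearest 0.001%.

5.647%

EAR = (1 + 0.0565/52)^52 − 1 = 0.058094.
Solve (1 + r/365)^365 = 1.058094: r/365 = 1.058094^(1/365) − 1 = 0.000155, so r = 0.056474 = 5.647%.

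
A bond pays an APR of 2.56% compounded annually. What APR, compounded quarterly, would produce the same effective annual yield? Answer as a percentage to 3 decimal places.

Compounded annually, EAR = nominal = 0.025600.
Solve (1 + r/4)^4 = 1.025600: r/4 = 1.025600^(1/4) − 1 = 0.006339, so r = 0.025358 = 2.536%.

2.536%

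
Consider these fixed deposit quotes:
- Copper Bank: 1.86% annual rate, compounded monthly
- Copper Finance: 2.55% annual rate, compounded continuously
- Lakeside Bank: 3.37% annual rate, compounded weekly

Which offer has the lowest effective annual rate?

Copper Bank: (1 + 0.0186/12)^12 − 1 = 1.876%
Copper Finance: e^0.0255 − 1 = 2.583%
Lakeside Bank: (1 + 0.0337/52)^52 − 1 = 3.426%
The lowest effective annual rate is Copper Bank at 1.876%.

Copper Bank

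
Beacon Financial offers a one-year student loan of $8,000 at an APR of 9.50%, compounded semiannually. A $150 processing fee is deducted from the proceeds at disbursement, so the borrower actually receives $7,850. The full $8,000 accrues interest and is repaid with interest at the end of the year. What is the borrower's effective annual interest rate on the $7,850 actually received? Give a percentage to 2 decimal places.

Amount owed after one year: 8,000 × (1 + 0.0950/2)^2 = 8,000 × 1.097256 = $8,778.05.
Effective rate on net proceeds: 8,778.05 / 7,850 − 1 = 0.118223 = 11.82%.

11.82%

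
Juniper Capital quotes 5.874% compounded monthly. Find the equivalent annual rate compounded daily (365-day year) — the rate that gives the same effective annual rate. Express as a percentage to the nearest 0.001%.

5.860%

EAR = (1 + 0.05874/12)^12 − 1 = 0.060348.
Solve (1 + r/365)^365 = 1.060348: r/365 = 1.060348^(1/365) − 1 = 0.000161, so r = 0.058601 = 5.860%.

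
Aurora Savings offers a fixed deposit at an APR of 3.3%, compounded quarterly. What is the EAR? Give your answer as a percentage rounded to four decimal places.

3.3411%

EAR = (1 + 0.033/4)^4 − 1.
= (1 + 0.008250)^4 − 1 = 1.033411 − 1 = 3.3411%.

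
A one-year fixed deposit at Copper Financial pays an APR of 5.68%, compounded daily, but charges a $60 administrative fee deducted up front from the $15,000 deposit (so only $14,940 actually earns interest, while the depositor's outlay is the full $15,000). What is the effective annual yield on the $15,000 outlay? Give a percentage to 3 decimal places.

5.421%

Value after one year: 14,940 × (1 + 0.0568/365)^365 = 14,940 × 1.058439 = $15,813.08.
Effective yield on the $15,000 outlay: 15,813.08 / 15,000 − 1 = 0.054206 = 5.421%.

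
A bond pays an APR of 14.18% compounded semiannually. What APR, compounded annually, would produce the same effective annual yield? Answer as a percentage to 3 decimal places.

EAR = (1 + 0.1418/2)^2 − 1 = 0.146827.
Compounded annually, the equivalent nominal rate is the EAR itself: 14.683%.

14.683%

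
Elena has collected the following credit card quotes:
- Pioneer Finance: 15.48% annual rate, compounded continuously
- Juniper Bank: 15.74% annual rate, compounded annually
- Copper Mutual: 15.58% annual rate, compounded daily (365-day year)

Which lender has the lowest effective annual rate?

Pioneer Finance: e^0.1548 − 1 = 16.742%
Juniper Bank: compounded annually, EAR = 15.740%
Copper Mutual: (1 + 0.1558/365)^365 − 1 = 16.855%
The lowest effective annual rate is Juniper Bank at 15.740%.

Juniper Bank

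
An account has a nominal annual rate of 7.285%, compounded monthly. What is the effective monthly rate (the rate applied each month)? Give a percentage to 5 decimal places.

0.60708%

With a nominal annual rate compounded monthly, the periodic rate is the nominal rate divided by 12.
i = 0.07285 / 12 = 0.0060708 = 0.60708%.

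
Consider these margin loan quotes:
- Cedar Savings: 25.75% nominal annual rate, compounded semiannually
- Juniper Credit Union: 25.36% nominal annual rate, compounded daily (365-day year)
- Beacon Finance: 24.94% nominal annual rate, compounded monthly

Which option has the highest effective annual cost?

Cedar Savings: (1 + 0.2575/2)^2 − 1 = 27.408%
Juniper Credit Union: (1 + 0.2536/365)^365 − 1 = 28.854%
Beacon Finance: (1 + 0.2494/12)^12 − 1 = 27.998%
The highest effective annual rate is Juniper Credit Union at 28.854%.

Juniper Credit Union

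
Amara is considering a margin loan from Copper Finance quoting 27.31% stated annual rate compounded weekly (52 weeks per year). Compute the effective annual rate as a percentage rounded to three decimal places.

31.309%

EAR = (1 + 0.2731/52)^52 − 1.
= (1 + 0.005252)^52 − 1 = 1.313093 − 1 = 31.309%.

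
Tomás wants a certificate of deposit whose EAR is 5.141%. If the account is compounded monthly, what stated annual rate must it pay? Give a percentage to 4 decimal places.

5.0237%

(1 + r/12)^12 − 1 = 0.05141, so 1 + r/12 = 1.05141^(1/12).
r/12 = 0.004186, so r = 0.050237 = 5.0237%.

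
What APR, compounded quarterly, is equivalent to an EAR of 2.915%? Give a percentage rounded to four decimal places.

2.8837%

(1 + r/4)^4 − 1 = 0.02915, so 1 + r/4 = 1.02915^(1/4).
r/4 = 0.007209, so r = 0.028837 = 2.8837%.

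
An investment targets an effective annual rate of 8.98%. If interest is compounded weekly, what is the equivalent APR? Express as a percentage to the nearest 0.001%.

8.607%

(1 + r/52)^52 − 1 = 0.0898, so 1 + r/52 = 1.0898^(1/52).
r/52 = 0.001655, so r = 0.086065 = 8.607%.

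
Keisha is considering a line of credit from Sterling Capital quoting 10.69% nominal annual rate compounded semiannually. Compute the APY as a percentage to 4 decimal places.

EAR = (1 + 0.1069/2)^2 − 1.
= 1.109757 − 1 = 10.9757%.

10.9757%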